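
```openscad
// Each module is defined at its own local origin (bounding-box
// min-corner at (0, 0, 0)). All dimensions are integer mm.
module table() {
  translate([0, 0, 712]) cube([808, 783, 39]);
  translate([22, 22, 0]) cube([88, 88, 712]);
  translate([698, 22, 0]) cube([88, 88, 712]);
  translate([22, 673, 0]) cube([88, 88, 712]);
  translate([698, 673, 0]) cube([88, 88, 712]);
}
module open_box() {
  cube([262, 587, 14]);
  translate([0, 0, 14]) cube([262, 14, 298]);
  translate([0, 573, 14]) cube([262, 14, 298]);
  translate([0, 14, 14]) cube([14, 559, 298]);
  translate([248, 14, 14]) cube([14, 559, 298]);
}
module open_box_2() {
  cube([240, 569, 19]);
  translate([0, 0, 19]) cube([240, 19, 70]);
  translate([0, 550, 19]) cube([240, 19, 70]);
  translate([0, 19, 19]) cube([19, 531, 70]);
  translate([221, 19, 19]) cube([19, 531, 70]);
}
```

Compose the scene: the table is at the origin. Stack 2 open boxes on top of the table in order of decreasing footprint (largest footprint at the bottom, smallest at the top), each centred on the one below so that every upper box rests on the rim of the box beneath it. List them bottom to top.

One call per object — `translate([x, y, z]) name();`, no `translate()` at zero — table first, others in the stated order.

table();
translate([273, 98, 751]) open_box();
translate([284, 107, 1063]) open_box_2();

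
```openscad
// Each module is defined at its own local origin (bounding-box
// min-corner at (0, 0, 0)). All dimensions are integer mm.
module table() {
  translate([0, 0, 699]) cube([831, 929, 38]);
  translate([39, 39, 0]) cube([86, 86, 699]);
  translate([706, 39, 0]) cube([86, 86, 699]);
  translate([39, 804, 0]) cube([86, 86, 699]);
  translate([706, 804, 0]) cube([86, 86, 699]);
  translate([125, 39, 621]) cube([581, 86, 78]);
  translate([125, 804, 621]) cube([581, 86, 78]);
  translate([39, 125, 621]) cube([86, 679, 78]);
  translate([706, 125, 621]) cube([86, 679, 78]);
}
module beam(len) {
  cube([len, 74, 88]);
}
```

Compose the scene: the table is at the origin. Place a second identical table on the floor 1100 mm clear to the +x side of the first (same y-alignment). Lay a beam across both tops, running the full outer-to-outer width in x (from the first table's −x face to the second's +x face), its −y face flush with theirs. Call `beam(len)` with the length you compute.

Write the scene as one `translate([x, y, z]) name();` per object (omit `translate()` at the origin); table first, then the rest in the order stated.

table();
translate([1931, 0, 0]) table();
translate([0, 0, 737]) beam(2762);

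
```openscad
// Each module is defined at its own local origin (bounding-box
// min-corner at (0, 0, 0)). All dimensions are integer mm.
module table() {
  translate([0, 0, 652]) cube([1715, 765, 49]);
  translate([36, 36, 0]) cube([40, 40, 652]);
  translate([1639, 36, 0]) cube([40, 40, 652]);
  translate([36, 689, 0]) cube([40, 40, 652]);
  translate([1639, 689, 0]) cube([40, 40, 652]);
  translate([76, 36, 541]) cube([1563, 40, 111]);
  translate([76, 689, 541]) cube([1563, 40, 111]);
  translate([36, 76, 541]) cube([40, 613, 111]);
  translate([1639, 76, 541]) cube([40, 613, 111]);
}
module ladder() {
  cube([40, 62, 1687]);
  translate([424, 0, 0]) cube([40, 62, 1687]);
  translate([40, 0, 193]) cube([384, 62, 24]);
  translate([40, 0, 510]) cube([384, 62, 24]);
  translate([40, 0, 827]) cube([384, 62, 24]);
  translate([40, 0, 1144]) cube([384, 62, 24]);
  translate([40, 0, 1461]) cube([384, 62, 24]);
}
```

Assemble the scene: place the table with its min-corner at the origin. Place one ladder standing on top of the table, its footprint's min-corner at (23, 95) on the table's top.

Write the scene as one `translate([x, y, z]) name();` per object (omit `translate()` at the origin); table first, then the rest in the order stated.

table();
translate([23, 95, 701]) ladder();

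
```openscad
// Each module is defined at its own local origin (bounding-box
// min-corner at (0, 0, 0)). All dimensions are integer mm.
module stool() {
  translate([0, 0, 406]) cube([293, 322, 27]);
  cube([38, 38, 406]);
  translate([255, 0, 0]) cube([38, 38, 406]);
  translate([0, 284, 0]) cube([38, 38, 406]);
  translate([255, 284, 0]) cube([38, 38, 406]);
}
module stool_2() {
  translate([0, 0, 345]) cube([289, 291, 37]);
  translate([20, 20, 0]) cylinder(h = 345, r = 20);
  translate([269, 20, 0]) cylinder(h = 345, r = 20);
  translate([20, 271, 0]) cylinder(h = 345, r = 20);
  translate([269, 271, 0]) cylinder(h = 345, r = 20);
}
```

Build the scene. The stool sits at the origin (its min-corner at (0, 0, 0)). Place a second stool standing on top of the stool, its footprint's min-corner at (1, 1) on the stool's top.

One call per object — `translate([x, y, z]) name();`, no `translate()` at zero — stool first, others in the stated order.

stool();
translate([1, 1, 433]) stool_2();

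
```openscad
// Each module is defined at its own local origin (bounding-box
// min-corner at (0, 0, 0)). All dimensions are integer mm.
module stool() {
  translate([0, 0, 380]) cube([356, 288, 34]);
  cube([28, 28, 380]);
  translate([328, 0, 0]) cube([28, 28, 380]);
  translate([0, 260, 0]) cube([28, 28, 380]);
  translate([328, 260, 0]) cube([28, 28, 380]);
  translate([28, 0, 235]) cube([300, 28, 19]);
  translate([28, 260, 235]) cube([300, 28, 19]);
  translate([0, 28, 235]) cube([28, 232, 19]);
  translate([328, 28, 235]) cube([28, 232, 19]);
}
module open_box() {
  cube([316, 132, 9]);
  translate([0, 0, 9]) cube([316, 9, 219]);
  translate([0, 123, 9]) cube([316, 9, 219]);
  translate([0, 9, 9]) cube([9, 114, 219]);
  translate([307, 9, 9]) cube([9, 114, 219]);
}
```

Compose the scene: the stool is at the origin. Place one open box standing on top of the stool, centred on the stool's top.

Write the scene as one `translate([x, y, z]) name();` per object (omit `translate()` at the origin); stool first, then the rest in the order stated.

stool();
translate([20, 78, 414]) open_box();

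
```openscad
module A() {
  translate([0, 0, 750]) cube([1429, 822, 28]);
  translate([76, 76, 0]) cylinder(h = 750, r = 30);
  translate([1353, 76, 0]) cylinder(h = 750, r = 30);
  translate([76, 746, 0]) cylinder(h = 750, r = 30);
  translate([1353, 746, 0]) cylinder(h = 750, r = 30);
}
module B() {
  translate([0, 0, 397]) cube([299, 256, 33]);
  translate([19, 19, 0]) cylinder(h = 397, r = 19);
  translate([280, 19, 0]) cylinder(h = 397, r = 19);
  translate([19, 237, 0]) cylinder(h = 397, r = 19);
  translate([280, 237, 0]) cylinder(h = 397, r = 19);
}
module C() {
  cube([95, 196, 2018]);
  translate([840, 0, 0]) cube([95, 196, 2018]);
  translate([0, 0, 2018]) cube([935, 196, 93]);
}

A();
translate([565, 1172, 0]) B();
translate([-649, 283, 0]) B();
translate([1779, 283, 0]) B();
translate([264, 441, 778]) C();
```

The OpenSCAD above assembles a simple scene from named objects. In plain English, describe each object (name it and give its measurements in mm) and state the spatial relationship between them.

A is a rectangular dining table. The top is 1429×822×28 mm with its upper surface at z = 778 mm. It stands on four round legs of 60 mm diameter, each leg's bounding box inset 46 mm from the nearest pair of top edges, running from the floor to the underside of the top.

B is a four-legged stool. The seat is a 299×256×33 mm slab whose top surface is at z = 430 mm; four round legs, each 38 mm in diameter, run from the floor (z = 0) to the underside of the seat, each leg's axis is inset half a diameter from the nearest pair of seat edges (so the leg's bounding box is flush with the corner).

C is a door frame. The clear opening is 745 mm wide and 2018 mm high. Two 95 mm wide jambs, 196 mm deep, stand either side of the opening from the floor to the top of the opening. A 93 mm thick head sits across the top of both jambs, spanning the full outside width of the frame.

Three stools sit around the table at the +y, −x, +x sides. The door frame is on top of the table.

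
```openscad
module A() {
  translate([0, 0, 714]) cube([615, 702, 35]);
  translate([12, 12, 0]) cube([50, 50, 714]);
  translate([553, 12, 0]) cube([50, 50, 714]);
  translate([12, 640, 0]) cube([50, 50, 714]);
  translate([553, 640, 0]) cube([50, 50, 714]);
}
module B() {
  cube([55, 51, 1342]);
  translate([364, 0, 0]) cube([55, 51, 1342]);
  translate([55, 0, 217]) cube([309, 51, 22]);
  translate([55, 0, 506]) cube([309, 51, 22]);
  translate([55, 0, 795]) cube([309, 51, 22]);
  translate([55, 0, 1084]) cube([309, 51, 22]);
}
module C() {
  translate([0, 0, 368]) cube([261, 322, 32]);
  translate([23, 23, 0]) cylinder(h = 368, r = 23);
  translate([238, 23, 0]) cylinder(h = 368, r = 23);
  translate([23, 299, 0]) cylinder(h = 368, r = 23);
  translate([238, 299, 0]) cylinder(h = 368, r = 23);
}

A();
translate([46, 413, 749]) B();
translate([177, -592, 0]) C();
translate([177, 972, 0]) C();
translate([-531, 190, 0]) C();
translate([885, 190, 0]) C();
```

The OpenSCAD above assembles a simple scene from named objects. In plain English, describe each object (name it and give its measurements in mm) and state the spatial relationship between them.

A is a table: top 615 mm (x) × 702 mm (y), 35 mm thick, upper face at z = 749 mm, on four 50×50 mm square legs, each inset 12 mm from the nearest pair of top edges, running from z = 0 to the bottom of the top.

B is a straight ladder. Two 55×51 mm vertical rails, 1342 mm tall, stand 419 mm apart (outside-to-outside) with their front faces coplanar on the −y side. 4 rungs, each 51 mm deep and 22 mm tall, span between the inner faces of the rails, front faces flush with the rails. The lowest rung's underside is at z = 217 mm and rungs are spaced 289 mm apart (underside to underside).

C is a simple wooden stool: a rectangular seat 261 mm (x) by 322 mm (y), 32 mm thick, top face at z = 400 mm, on four round legs, each 46 mm in diameter. The legs rest on z = 0, each leg's axis is inset half a diameter from the nearest pair of seat edges (so the leg's bounding box is flush with the corner).

The ladder is on top of the table. Four stools sit around the table at the −y, +y, −x, +x sides.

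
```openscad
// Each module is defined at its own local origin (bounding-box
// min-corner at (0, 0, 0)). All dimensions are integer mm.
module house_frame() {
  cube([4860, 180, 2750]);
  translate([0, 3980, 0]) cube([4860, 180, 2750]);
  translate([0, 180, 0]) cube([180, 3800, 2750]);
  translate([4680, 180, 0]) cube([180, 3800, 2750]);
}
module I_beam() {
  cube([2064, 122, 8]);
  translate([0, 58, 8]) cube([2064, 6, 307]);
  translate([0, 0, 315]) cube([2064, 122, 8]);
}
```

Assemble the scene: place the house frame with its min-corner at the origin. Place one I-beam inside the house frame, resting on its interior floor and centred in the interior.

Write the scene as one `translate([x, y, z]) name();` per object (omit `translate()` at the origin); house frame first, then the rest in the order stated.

house_frame();
translate([1398, 2019, 0]) I_beam();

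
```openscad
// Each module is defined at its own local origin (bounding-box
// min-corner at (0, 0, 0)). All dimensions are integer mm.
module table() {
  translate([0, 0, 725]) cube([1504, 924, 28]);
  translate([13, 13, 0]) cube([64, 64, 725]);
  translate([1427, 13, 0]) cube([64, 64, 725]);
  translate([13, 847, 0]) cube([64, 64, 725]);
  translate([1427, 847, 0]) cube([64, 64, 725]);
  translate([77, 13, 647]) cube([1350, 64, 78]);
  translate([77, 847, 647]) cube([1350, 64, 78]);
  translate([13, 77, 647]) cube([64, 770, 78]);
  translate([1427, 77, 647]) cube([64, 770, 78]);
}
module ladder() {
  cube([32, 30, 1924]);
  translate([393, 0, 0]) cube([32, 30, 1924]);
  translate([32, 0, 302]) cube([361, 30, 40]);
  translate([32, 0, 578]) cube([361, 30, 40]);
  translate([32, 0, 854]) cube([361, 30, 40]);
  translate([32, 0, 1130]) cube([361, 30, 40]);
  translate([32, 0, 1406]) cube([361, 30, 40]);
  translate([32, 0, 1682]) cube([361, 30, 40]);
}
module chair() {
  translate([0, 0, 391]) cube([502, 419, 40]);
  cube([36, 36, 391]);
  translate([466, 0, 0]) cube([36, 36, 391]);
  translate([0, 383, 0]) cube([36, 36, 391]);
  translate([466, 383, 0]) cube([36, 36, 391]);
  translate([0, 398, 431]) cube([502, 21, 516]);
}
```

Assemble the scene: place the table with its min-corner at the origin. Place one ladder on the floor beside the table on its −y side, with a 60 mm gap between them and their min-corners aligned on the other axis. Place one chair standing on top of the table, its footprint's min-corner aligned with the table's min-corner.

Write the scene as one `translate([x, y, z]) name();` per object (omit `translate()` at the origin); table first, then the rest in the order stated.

table();
translate([0, -90, 0]) ladder();
translate([0, 0, 753]) chair();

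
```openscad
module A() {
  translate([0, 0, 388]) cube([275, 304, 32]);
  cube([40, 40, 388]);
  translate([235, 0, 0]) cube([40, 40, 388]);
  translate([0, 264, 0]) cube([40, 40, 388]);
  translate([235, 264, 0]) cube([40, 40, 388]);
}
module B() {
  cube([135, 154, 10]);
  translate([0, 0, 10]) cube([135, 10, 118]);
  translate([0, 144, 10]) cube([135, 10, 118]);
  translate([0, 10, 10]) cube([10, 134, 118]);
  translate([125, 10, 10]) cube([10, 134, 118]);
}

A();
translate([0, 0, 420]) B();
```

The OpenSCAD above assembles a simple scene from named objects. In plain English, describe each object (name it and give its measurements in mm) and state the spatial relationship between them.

A is a simple wooden stool: a rectangular seat 275 mm (x) by 304 mm (y), 32 mm thick, top face at z = 420 mm, on four square legs, each 40×40 mm in cross-section. The legs rest on z = 0, each flush with a corner of the seat.

B is an open-topped rectangular box: outside dimensions 135×154×128 mm, with a uniform wall and base thickness of 10 mm. The base is a full 135×154 slab on the floor; four walls sit on top of the base. The front and back walls (the −y and +y sides) span the full width; the two side walls fit between them.

The open box is on top of the stool.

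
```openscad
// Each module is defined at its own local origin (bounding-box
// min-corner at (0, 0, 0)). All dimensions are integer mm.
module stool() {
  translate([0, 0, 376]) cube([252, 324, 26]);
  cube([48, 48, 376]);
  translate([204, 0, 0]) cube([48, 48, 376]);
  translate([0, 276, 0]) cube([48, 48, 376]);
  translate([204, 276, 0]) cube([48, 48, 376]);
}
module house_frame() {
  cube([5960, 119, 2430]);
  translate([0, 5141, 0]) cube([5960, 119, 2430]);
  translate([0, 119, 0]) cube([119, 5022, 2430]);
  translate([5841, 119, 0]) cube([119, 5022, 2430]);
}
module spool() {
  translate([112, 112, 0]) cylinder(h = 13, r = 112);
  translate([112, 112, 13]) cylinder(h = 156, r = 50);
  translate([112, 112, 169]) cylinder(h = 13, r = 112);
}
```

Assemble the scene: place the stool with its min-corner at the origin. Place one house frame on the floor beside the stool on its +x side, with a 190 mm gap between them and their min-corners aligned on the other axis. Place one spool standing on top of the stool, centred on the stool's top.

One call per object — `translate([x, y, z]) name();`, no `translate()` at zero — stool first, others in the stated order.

stool();
translate([442, 0, 0]) house_frame();
translate([14, 50, 402]) spool();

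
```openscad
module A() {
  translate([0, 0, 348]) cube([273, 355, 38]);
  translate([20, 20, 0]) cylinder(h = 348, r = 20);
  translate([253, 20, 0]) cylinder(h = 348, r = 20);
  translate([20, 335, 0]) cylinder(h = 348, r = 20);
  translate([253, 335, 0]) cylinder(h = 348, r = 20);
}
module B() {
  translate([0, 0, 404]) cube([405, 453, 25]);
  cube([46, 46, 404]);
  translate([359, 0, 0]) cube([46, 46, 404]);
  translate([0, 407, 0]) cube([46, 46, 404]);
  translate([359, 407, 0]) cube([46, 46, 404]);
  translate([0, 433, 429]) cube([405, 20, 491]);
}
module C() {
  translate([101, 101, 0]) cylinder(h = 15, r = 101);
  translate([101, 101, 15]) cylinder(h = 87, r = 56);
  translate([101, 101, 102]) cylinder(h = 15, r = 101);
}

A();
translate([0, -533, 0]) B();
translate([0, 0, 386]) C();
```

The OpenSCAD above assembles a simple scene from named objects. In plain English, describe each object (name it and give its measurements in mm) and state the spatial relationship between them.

A is a four-legged stool. The seat is 273×355 mm, 38 mm thick, top at z = 386 mm. It stands on four round legs, each 40 mm in diameter, from z = 0 to the seat underside, each leg's axis is inset half a diameter from the nearest pair of seat edges (so the leg's bounding box is flush with the corner).

B is a chair: 405×453 mm seat, 25 mm thick, top at z = 429 mm, on four 46 mm square corner legs flush with the seat edges. A 20 mm thick backrest slab spans the full seat width, extending 491 mm above the seat top, its back face flush with the seat's +y edge.

C is a spool: two coaxial disc flanges of radius 101 mm and thickness 15 mm, joined by a core cylinder of radius 56 mm and height 87 mm. The lower flange rests on z = 0 and the three cylinders share a vertical axis.

The chair is on the floor beside the stool on its −y side. The spool is on top of the stool.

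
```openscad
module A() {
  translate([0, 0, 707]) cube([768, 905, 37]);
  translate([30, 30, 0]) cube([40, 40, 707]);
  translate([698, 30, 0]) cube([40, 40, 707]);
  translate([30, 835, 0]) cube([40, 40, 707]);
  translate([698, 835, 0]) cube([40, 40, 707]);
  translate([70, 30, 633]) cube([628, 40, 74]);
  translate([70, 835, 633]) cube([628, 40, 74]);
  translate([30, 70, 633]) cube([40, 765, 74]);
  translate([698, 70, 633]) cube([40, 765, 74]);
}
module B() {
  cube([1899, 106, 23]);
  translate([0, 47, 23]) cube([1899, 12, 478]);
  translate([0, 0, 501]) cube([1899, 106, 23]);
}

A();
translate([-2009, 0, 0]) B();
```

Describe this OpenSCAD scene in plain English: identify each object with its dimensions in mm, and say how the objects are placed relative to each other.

A is a table with a 768×905 mm rectangular top, 37 mm thick, top surface at z = 744 mm, supported by four 40×40 mm square legs, each inset 30 mm from the nearest pair of top edges, running from the floor. Four apron rails, 40 mm thick and 74 mm tall, run between adjacent legs with their top edges flush with the underside of the top and their outer faces flush with the legs' outer faces.

B is an I-beam lying along x, 1899 mm long. Overall section height 524 mm. Two flanges 106 mm wide (y) and 23 mm thick, one on the floor and one at the top; a web 12 mm thick runs between them, centred on the flange width.

The I-beam is on the floor beside the table on its −x side.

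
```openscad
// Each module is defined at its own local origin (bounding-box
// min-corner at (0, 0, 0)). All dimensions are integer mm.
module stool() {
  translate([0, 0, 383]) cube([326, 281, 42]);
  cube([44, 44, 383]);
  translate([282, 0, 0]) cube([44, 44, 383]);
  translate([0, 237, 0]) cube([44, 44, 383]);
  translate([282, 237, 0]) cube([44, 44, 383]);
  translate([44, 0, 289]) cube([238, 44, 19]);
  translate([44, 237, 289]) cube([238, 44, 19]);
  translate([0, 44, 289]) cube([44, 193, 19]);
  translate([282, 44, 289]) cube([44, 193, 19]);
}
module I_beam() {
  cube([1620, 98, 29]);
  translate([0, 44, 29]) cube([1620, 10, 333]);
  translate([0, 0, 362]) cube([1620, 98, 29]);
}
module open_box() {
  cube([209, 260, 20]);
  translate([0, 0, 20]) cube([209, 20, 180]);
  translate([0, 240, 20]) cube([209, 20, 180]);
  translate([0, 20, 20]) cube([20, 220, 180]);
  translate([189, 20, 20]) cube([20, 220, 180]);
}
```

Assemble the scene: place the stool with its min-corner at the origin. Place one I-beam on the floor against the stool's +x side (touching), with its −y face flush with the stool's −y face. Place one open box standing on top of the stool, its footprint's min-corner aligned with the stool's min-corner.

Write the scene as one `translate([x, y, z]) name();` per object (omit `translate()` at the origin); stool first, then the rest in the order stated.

stool();
translate([326, 0, 0]) I_beam();
translate([0, 0, 425]) open_box();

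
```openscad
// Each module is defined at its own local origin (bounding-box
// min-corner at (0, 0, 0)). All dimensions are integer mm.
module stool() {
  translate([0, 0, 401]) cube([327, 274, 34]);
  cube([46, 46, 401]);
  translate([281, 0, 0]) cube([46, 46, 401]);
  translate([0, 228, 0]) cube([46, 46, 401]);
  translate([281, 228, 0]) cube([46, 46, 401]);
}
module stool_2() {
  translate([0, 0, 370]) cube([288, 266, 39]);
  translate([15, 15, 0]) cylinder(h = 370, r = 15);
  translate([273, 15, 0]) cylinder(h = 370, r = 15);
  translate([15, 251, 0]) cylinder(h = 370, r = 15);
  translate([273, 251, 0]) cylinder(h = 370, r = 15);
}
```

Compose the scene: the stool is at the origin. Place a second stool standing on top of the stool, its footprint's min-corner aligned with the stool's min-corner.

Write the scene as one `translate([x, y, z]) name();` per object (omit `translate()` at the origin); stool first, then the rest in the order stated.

stool();
translate([0, 0, 435]) stool_2();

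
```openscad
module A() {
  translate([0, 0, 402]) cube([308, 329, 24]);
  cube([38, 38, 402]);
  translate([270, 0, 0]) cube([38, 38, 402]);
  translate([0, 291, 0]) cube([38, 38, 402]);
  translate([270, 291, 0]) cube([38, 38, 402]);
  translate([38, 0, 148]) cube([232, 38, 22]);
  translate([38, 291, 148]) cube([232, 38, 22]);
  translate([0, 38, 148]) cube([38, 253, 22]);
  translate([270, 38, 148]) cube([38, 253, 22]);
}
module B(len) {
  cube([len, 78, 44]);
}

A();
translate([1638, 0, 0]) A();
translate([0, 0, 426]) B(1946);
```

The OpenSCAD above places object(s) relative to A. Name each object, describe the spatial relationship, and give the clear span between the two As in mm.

A is a stool. B is a beam. A beam spans the tops of two stools. The clear span between the two stools is 1330 mm.

Second stool starts at x = 1638; first ends at x = 308; clear span = 1638 − 308 = 1330 mm.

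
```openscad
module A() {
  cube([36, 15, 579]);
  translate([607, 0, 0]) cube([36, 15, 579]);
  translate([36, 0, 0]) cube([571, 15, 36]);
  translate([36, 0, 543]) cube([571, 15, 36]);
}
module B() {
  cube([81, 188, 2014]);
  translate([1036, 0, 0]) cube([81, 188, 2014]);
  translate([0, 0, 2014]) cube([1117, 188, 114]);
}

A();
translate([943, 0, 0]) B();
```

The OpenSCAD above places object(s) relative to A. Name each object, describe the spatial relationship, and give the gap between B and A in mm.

The door frame's nearest face is 300 mm from the picture frame's +x face.

A is a picture frame. B is a door frame. The door frame is on the floor beside the picture frame on its +x side. The gap between the door frame and the picture frame is 300 mm.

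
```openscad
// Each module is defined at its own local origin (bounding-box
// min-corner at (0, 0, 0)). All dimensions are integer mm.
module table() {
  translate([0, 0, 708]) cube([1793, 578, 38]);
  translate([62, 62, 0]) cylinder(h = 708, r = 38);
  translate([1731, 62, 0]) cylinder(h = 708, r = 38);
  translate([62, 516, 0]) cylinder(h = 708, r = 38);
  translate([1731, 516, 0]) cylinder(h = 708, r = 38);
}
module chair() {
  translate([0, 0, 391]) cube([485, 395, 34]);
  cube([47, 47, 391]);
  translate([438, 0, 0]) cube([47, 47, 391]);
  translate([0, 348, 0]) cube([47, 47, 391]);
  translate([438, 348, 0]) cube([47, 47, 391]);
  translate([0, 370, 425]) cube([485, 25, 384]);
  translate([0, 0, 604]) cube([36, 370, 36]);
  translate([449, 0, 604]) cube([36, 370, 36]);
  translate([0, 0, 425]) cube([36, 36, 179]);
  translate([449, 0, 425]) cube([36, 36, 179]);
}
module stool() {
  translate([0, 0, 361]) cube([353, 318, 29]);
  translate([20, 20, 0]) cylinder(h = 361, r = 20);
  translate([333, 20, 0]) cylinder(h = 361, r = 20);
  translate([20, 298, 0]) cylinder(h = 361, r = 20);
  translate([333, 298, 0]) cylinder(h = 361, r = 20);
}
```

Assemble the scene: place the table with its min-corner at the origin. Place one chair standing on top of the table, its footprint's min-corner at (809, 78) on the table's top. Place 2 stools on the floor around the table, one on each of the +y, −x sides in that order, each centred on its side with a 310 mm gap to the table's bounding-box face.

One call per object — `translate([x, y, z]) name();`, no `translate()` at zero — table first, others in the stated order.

table();
translate([809, 78, 746]) chair();
translate([720, 888, 0]) stool();
translate([-663, 130, 0]) stool();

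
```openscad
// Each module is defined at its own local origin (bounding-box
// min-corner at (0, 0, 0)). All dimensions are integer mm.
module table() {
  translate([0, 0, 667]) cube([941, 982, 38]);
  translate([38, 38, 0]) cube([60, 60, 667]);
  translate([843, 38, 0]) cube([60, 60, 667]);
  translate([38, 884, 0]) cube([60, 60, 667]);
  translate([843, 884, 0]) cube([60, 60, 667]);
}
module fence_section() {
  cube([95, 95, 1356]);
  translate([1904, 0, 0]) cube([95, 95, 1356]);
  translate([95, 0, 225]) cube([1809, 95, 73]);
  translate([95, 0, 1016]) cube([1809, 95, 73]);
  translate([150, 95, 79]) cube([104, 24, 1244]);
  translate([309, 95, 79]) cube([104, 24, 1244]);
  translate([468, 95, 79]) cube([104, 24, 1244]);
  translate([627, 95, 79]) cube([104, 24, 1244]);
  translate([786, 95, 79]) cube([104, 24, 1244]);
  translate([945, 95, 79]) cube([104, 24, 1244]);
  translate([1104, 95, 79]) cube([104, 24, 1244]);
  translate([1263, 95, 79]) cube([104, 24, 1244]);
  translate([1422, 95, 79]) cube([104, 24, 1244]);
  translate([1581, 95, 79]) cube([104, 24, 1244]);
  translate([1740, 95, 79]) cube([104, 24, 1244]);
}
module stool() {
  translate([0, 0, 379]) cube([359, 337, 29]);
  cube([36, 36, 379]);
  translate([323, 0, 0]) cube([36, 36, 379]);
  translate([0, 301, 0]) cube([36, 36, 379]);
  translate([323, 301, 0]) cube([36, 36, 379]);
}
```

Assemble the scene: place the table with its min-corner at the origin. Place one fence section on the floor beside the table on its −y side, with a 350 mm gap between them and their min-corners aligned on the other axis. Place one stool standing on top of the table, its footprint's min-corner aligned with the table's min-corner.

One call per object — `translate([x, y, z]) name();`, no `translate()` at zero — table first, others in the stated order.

table();
translate([0, -469, 0]) fence_section();
translate([0, 0, 705]) stool();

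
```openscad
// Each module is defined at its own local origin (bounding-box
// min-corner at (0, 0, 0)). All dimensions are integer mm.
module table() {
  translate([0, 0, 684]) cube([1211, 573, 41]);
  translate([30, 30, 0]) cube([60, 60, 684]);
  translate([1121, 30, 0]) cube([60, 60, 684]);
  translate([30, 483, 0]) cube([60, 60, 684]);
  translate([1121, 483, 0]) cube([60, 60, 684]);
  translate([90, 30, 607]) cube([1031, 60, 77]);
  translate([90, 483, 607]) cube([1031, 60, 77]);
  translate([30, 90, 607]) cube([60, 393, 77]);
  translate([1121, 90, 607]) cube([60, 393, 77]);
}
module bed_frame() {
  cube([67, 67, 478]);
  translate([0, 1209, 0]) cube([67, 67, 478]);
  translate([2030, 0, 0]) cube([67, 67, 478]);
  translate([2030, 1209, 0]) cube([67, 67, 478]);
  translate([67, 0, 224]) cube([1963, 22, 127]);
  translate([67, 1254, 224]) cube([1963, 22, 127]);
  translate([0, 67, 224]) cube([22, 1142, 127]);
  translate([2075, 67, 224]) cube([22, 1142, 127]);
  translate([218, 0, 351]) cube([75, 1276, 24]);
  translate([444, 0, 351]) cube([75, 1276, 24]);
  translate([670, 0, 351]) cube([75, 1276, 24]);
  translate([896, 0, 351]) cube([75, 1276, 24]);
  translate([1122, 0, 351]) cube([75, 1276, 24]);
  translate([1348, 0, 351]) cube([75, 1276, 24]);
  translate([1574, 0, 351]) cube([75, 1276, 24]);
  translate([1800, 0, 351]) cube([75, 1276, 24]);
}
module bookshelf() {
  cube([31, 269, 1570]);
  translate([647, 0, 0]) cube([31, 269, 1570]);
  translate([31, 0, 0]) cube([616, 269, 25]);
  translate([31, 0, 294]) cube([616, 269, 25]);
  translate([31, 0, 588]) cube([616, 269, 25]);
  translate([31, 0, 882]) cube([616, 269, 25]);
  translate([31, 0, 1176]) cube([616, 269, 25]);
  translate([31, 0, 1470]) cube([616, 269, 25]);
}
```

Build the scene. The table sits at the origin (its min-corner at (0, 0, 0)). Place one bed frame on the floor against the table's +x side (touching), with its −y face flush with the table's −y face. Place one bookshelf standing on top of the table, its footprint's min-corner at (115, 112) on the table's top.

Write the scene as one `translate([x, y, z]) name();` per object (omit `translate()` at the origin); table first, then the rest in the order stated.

table();
translate([1211, 0, 0]) bed_frame();
translate([115, 112, 725]) bookshelf();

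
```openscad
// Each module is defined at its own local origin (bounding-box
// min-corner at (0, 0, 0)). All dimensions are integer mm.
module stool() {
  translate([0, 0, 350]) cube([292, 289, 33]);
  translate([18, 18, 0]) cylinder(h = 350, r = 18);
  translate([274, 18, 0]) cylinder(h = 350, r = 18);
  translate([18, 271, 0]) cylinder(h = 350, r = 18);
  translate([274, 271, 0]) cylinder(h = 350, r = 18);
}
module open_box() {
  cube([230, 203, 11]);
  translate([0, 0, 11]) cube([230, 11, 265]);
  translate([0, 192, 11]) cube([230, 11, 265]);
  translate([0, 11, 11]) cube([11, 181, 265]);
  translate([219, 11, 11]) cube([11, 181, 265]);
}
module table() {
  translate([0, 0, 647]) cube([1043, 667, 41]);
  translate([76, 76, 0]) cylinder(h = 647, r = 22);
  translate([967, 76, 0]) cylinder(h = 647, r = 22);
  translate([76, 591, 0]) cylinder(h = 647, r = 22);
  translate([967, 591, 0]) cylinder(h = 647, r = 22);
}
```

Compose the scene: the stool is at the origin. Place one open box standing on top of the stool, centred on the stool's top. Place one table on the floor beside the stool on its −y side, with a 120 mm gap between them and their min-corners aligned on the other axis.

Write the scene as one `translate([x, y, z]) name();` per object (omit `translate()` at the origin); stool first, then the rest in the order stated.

stool();
translate([31, 43, 383]) open_box();
translate([0, -787, 0]) table();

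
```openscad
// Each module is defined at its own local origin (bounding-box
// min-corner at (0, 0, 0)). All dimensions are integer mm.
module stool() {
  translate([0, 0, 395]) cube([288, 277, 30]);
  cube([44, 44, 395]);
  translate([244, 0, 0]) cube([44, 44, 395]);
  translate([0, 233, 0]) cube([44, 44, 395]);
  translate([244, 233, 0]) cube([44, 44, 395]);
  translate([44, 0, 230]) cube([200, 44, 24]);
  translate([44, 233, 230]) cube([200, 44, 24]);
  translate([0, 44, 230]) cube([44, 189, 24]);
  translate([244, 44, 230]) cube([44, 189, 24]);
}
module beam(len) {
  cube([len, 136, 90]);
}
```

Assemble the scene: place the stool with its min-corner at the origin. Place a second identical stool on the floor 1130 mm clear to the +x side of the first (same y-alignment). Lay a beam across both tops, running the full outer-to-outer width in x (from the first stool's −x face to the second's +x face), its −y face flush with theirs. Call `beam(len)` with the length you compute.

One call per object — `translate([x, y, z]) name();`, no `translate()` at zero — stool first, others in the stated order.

stool();
translate([1418, 0, 0]) stool();
translate([0, 0, 425]) beam(1706);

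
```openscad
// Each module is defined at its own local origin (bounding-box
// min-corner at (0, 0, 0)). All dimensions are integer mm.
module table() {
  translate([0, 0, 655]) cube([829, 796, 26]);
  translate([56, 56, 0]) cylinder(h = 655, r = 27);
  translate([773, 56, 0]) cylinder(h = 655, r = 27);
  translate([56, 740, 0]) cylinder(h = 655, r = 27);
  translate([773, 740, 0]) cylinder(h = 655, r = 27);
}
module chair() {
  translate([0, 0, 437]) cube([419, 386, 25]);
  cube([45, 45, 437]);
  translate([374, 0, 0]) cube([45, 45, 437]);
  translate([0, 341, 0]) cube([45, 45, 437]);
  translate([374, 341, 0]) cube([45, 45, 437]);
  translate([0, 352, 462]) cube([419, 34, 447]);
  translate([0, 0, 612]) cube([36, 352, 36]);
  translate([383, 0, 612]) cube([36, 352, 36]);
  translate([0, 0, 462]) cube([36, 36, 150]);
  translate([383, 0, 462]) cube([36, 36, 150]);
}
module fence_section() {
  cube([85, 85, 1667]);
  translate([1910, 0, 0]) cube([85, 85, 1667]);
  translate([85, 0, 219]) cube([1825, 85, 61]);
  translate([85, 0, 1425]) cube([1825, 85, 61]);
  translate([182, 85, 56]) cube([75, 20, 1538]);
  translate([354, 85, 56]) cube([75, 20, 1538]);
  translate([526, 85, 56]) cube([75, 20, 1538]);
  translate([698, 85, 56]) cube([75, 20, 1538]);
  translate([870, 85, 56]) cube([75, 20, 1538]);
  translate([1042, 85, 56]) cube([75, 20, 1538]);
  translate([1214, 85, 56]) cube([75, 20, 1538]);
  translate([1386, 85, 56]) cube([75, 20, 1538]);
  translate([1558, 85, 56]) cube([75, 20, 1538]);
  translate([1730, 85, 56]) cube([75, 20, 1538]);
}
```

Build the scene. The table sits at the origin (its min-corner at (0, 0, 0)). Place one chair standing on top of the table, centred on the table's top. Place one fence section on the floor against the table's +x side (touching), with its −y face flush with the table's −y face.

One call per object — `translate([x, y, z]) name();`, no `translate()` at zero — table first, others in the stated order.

table();
translate([205, 205, 681]) chair();
translate([829, 0, 0]) fence_section();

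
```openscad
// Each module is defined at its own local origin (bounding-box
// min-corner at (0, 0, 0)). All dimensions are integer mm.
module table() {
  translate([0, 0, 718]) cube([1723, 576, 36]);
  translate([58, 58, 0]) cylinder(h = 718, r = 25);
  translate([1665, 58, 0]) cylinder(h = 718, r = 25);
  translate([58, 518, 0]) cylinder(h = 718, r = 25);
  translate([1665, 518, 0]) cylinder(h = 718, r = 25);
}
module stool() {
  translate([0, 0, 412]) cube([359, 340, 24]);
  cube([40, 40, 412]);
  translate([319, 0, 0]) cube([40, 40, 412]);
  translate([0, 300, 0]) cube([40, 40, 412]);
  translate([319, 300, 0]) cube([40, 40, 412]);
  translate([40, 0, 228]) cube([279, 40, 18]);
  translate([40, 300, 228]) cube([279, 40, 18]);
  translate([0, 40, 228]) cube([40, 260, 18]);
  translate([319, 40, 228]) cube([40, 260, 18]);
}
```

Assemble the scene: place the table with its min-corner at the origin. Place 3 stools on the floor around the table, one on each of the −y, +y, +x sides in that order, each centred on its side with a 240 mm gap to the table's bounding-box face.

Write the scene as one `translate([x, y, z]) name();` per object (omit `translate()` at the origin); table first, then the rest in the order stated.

table();
translate([682, -580, 0]) stool();
translate([682, 816, 0]) stool();
translate([1963, 118, 0]) stool();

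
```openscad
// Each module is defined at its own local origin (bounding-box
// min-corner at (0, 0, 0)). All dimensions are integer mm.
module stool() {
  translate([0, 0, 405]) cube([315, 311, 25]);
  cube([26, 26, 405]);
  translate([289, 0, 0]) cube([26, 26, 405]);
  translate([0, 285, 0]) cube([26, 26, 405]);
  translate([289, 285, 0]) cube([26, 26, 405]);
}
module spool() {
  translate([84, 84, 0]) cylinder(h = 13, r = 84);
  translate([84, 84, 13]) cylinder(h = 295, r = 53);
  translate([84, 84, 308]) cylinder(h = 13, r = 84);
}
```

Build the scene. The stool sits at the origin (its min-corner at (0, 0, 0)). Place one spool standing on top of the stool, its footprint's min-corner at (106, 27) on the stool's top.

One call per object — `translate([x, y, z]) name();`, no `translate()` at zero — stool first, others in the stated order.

stool();
translate([106, 27, 430]) spool();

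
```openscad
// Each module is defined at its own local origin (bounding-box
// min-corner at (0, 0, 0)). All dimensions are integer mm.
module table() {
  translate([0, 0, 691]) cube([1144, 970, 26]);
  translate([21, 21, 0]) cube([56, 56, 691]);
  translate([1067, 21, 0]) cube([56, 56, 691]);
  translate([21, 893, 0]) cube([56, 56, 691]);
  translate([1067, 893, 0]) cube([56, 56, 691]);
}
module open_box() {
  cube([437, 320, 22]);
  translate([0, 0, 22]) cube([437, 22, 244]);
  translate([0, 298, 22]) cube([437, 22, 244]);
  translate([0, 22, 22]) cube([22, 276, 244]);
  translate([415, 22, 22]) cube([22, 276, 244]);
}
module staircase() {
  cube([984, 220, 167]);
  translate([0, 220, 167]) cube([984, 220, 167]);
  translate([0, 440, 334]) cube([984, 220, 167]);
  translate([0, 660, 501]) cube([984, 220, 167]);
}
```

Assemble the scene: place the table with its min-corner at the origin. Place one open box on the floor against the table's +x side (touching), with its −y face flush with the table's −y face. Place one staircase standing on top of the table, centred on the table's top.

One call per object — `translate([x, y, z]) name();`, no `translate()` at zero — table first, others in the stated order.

table();
translate([1144, 0, 0]) open_box();
translate([80, 45, 717]) staircase();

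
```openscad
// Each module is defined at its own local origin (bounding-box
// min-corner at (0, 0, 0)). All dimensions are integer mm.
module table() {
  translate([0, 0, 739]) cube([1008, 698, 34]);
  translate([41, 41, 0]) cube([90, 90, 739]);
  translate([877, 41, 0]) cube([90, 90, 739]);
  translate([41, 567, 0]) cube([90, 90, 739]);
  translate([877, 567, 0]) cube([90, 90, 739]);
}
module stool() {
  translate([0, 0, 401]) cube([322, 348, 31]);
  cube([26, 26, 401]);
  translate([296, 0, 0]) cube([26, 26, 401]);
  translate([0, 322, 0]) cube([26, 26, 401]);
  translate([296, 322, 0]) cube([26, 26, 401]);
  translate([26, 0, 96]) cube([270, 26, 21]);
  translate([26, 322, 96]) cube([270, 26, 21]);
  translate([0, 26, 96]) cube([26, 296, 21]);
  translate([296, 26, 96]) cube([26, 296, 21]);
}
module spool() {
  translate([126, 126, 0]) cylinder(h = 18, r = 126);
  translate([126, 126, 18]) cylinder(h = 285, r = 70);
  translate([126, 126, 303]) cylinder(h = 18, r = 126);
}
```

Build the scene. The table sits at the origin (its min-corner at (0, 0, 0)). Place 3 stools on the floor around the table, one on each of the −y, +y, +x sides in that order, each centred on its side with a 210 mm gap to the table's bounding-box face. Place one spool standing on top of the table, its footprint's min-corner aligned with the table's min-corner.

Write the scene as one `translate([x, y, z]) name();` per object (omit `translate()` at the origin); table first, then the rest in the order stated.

table();
translate([343, -558, 0]) stool();
translate([343, 908, 0]) stool();
translate([1218, 175, 0]) stool();
translate([0, 0, 773]) spool();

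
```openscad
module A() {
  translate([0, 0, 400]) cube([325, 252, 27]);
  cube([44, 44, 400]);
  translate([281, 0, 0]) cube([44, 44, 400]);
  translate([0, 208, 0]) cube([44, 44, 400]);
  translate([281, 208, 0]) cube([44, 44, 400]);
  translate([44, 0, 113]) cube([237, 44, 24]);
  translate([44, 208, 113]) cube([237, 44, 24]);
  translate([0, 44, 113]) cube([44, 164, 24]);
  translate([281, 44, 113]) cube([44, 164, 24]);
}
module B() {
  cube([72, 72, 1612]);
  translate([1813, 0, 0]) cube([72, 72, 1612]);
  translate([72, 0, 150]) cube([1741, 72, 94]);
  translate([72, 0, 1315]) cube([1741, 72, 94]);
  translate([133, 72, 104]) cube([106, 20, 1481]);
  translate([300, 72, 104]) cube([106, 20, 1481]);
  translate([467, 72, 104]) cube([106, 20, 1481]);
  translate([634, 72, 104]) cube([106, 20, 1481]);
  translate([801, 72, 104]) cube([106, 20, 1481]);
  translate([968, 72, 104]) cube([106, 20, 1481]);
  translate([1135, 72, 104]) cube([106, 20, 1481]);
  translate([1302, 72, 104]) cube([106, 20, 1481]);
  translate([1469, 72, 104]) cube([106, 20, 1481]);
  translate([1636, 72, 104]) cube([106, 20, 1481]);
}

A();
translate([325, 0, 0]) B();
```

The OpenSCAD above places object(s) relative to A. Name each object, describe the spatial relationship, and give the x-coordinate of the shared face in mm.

A is a stool. B is a fence section. The fence section is against the stool's +x side, with their −y faces flush. The x-coordinate of the shared face is 325 mm.

The stool's +x face and the fence section's −x face are both at x = 325 mm.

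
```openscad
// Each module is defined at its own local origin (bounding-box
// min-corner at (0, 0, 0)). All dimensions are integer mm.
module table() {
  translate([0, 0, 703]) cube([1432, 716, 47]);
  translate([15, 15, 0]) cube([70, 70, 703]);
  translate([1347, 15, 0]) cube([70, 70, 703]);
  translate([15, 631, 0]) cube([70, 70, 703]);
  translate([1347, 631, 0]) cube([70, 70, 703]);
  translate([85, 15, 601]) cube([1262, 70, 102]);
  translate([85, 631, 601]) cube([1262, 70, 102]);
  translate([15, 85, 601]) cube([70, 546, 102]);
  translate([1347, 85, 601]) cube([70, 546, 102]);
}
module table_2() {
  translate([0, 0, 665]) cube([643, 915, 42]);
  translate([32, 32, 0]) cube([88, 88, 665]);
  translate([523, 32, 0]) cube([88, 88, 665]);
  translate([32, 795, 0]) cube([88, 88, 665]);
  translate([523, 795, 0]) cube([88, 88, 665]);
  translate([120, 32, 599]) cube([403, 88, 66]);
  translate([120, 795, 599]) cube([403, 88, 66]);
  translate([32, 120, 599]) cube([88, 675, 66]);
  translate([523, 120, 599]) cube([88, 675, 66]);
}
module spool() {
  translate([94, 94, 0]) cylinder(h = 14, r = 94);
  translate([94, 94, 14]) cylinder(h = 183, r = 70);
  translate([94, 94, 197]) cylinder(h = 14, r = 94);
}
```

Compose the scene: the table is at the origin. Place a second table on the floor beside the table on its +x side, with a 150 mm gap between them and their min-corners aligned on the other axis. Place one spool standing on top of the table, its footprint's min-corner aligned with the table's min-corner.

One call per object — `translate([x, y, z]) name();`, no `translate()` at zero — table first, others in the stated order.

table();
translate([1582, 0, 0]) table_2();
translate([0, 0, 750]) spool();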